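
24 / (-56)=-3 / 7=-0.43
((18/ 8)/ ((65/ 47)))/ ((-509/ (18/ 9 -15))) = 423/ 10180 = 0.04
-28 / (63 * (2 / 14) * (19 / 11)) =-1.80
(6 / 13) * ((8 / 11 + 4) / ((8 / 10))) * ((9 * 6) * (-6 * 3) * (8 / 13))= -233280 / 143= -1631.33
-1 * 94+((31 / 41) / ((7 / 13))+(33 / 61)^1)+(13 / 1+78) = -18467 / 17507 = -1.05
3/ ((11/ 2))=6/ 11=0.55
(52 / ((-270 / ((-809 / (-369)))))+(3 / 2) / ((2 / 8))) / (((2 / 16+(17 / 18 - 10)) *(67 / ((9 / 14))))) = -1111424 / 185463705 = -0.01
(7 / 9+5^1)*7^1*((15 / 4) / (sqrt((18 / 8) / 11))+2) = 728 / 9+910*sqrt(11) / 9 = 416.24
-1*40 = -40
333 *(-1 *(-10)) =3330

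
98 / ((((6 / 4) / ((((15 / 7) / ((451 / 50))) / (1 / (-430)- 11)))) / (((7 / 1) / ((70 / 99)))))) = -903000 / 64657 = -13.97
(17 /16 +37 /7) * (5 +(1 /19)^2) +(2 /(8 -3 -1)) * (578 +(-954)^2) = 1315133855 /2888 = 455378.76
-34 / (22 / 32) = -49.45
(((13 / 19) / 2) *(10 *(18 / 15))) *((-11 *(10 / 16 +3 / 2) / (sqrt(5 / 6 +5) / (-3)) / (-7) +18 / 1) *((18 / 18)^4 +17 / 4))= 298.55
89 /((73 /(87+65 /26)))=15931 /146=109.12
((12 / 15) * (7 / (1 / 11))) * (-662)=-40779.20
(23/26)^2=529/676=0.78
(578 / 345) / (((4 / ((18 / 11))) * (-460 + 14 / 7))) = -867 / 579370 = -0.00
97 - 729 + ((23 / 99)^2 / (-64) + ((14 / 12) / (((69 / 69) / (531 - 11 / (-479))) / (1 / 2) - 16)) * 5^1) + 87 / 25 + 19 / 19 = -627.89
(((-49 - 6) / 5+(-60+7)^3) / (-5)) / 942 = 74444 / 2355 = 31.61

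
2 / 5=0.40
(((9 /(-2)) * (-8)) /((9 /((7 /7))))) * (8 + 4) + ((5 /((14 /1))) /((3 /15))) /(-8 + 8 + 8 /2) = 48.45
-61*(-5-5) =610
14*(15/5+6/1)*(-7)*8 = -7056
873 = 873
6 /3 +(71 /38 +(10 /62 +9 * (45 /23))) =586271 /27094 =21.64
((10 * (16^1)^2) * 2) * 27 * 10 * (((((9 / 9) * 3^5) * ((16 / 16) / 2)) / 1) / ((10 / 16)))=268738560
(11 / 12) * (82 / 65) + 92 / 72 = 1424 / 585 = 2.43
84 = 84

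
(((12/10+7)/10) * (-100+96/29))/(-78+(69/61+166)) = -3506402/3941825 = -0.89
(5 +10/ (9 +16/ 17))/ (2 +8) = 203/ 338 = 0.60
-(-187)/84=187/84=2.23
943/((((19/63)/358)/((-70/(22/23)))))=-17121079710/209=-81919041.67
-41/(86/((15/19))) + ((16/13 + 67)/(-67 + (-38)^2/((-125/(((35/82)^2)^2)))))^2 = 103952363610834015330641/160190103877141420279314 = 0.65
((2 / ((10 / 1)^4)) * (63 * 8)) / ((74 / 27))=1701 / 46250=0.04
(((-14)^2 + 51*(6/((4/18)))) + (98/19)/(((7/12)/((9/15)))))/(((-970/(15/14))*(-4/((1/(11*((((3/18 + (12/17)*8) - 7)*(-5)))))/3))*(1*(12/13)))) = 33136519/13736984800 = 0.00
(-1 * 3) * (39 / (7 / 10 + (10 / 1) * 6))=-1.93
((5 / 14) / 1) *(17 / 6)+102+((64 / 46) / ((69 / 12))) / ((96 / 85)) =4586957 / 44436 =103.23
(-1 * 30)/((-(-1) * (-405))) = 2/27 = 0.07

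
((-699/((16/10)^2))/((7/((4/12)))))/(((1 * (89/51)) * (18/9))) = -297075/79744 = -3.73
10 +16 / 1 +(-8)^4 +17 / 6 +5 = 24779 / 6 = 4129.83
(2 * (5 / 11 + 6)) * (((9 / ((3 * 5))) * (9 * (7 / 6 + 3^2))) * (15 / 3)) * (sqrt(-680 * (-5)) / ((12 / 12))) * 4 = 1559160 * sqrt(34) / 11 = 826489.72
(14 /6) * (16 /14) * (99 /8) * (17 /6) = 187 /2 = 93.50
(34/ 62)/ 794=0.00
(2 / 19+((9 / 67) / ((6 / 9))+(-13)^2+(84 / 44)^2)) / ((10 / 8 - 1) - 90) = -106560882 / 55297847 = -1.93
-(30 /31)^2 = -900 /961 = -0.94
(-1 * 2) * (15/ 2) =-15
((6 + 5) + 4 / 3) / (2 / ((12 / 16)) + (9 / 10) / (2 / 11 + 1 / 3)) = 6290 / 2251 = 2.79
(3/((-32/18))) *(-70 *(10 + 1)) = 10395/8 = 1299.38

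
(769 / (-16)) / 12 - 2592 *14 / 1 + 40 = -6960385 / 192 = -36252.01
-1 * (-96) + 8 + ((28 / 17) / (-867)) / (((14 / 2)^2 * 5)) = 53649956 / 515865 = 104.00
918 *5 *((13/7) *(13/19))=775710/133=5832.41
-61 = -61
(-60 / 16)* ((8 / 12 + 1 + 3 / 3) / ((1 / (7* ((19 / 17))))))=-1330 / 17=-78.24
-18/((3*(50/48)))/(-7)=144/175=0.82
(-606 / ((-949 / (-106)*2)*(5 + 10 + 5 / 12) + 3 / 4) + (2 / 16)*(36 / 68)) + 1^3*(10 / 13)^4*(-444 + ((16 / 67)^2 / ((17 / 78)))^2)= -18453617505692092452723 / 117124229800915142312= -157.56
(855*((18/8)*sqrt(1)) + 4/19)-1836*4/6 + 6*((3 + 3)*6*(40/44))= 749327/836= 896.32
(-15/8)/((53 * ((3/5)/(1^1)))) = -25/424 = -0.06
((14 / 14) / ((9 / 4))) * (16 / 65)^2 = 1024 / 38025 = 0.03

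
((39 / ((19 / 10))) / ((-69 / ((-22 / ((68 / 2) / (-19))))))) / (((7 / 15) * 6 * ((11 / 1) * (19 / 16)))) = -5200 / 52003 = -0.10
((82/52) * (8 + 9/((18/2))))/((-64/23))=-8487/1664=-5.10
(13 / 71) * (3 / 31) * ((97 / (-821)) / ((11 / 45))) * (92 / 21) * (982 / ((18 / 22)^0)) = -5126570280 / 139140617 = -36.84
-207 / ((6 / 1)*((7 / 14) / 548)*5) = -37812 / 5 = -7562.40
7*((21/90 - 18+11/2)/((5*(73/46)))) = -59248/5475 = -10.82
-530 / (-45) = 106 / 9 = 11.78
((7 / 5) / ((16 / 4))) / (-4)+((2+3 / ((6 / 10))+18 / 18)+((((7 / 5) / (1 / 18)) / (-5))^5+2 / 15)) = -1520611045673 / 468750000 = -3243.97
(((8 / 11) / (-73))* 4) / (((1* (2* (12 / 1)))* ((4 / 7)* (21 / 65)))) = -65 / 7227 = -0.01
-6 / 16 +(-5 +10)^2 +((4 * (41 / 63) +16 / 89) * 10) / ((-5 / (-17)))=5348867 / 44856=119.25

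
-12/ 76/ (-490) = 3/ 9310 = 0.00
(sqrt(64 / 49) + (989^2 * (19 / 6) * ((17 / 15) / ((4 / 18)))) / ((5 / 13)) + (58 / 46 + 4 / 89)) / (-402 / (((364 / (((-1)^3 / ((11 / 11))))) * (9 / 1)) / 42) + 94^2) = 765063915338983 / 164690361500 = 4645.47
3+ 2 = 5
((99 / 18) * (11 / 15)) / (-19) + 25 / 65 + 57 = 423647 / 7410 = 57.17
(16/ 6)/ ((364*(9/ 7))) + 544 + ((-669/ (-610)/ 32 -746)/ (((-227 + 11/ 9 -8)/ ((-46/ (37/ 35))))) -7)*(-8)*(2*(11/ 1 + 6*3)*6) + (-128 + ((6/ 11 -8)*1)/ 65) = 37261606548663413/ 91674194040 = 406456.88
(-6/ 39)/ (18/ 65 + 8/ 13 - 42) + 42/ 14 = 4013/ 1336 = 3.00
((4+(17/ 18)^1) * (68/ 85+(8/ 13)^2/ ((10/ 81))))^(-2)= 0.00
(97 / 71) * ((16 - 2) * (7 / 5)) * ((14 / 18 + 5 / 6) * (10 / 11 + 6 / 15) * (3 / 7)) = 24.20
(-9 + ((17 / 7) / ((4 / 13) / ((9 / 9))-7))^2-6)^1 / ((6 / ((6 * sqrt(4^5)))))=-475.79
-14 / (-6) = 7 / 3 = 2.33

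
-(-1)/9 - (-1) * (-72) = -647/9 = -71.89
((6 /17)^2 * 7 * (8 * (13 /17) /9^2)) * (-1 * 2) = -5824 /44217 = -0.13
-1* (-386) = 386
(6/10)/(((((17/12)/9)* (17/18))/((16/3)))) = 31104/1445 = 21.53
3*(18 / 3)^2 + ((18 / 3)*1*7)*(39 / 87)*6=6408 / 29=220.97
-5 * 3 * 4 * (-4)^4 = -15360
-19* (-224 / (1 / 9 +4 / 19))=727776 / 55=13232.29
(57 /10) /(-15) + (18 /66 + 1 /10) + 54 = 14848 /275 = 53.99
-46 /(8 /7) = -161 /4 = -40.25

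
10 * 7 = 70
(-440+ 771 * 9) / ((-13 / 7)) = -45493 / 13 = -3499.46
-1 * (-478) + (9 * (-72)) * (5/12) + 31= 239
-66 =-66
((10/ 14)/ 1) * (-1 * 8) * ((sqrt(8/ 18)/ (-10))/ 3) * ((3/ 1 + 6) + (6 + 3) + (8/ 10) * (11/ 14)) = 5216/ 2205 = 2.37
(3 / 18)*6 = 1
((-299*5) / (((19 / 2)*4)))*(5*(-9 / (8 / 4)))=67275 / 76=885.20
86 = 86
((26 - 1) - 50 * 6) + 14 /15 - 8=-4231 /15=-282.07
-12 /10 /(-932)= 3 /2330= 0.00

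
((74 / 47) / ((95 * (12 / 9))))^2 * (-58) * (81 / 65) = -28942029 / 2591709250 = -0.01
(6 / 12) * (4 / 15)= 2 / 15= 0.13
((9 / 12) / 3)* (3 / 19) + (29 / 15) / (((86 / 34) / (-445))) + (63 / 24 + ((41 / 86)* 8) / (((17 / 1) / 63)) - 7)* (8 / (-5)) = -296424713 / 833340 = -355.71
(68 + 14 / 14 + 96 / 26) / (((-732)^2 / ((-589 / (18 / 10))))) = -103075 / 2321904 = -0.04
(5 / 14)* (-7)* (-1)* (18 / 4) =45 / 4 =11.25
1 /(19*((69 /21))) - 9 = -3926 /437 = -8.98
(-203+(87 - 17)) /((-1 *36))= 133 /36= 3.69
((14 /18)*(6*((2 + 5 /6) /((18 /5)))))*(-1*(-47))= 27965 /162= 172.62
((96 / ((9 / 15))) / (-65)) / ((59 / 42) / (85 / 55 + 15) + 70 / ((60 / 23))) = -18816 / 205763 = -0.09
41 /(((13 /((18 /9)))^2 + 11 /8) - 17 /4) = 328 /315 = 1.04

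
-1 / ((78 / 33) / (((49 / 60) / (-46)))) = 539 / 71760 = 0.01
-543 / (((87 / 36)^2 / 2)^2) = -45038592 / 707281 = -63.68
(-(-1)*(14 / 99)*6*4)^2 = 12544 / 1089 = 11.52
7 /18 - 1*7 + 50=781 /18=43.39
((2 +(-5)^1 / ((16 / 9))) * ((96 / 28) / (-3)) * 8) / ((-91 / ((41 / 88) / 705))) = -41 / 759990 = -0.00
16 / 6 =8 / 3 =2.67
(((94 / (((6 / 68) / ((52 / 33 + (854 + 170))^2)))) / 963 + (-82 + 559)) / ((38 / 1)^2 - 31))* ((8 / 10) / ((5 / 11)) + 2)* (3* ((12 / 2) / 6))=344251623099862 / 37045574775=9292.65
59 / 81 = 0.73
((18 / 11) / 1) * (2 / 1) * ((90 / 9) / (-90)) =-4 / 11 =-0.36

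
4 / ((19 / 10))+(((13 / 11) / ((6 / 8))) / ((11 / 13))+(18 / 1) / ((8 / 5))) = 419821 / 27588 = 15.22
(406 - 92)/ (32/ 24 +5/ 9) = 2826/ 17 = 166.24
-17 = -17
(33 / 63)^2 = 121 / 441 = 0.27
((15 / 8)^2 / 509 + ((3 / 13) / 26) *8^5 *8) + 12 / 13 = 12814524297 / 5505344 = 2327.65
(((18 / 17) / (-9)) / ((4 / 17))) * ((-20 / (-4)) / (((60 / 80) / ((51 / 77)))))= -170 / 77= -2.21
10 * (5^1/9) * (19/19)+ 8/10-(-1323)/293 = 143333/13185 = 10.87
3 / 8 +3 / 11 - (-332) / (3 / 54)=525945 / 88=5976.65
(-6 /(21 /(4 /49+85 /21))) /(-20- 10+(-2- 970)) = 607 /515529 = 0.00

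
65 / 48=1.35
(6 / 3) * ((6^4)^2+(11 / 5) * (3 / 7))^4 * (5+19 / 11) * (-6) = -10605377468764513396439146435354488 / 16506875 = -642482448601840953932173500.00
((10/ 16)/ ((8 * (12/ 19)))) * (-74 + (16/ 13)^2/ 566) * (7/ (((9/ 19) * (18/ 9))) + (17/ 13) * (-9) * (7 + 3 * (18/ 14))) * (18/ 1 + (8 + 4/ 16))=18417020442125/ 636673024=28926.97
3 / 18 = 1 / 6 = 0.17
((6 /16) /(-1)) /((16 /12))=-9 /32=-0.28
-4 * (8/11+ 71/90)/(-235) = 3002/116325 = 0.03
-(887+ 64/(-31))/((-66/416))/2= 2853032/1023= 2788.89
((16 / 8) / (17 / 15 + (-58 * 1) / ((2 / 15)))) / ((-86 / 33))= 495 / 279844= 0.00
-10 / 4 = -5 / 2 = -2.50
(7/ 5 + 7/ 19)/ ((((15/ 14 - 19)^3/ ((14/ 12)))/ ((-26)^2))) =-363569024/ 1502258845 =-0.24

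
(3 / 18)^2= 1 / 36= 0.03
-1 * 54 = -54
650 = 650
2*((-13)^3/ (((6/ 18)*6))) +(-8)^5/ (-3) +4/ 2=26183/ 3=8727.67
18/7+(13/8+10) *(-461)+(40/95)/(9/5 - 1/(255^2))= -166762070553/31133704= -5356.32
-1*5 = -5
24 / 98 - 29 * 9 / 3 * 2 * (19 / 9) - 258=-91888 / 147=-625.09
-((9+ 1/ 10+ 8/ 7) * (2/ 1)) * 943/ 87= -225377/ 1015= -222.05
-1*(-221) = 221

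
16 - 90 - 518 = -592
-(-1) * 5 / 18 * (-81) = -22.50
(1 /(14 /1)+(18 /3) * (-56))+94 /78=-182759 /546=-334.72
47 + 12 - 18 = 41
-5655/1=-5655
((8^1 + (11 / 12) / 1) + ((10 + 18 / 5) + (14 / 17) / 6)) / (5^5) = 23107 / 3187500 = 0.01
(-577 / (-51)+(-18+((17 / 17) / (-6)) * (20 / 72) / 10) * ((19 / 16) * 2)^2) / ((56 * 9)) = -3029711 / 16920576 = -0.18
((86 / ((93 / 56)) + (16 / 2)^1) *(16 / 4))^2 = 494617600 / 8649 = 57187.84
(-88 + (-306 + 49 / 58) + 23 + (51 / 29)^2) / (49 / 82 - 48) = 25313359 / 3268967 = 7.74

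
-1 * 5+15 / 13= -50 / 13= -3.85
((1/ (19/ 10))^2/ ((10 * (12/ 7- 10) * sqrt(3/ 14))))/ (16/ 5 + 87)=-0.00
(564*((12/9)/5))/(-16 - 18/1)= -376/85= -4.42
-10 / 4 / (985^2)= -1 / 388090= -0.00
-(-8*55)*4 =1760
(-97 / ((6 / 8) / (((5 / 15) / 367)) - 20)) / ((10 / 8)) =-1552 / 16115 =-0.10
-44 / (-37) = 44 / 37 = 1.19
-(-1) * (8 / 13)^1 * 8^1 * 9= 576 / 13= 44.31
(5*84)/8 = 105/2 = 52.50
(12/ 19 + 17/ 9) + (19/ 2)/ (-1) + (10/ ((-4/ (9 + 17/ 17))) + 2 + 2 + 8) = -6833/ 342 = -19.98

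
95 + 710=805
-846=-846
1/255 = 0.00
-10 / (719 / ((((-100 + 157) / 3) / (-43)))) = 190 / 30917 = 0.01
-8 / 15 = -0.53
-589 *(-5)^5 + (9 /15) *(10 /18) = 5521876 /3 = 1840625.33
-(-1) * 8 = 8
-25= -25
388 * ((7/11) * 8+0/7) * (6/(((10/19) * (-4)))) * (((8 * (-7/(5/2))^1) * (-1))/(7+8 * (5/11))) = -11559296/975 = -11855.69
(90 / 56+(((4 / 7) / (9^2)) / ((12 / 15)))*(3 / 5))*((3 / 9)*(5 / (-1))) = -6095 / 2268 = -2.69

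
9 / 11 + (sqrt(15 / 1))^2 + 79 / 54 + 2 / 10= 51919 / 2970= 17.48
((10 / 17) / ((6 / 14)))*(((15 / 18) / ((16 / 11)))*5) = 3.93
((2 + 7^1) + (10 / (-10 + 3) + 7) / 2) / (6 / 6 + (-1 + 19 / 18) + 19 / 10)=7425 / 1862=3.99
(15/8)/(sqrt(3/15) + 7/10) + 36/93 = 17667/3596 - 75 *sqrt(5)/58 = 2.02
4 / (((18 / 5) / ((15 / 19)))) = 50 / 57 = 0.88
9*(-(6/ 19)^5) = -69984/ 2476099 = -0.03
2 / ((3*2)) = 1 / 3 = 0.33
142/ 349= 0.41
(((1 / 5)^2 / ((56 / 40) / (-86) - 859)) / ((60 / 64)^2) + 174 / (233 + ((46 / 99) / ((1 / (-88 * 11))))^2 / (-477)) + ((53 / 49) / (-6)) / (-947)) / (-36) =259230165902819629043 / 10251460299950600913000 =0.03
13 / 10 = 1.30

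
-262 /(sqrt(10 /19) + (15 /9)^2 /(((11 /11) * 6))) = 1344060 /3457 - 763992 * sqrt(190) /17285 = -220.46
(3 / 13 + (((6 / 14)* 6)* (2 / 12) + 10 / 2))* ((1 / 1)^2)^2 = 515 / 91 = 5.66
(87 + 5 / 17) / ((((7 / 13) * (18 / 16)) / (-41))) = -903968 / 153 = -5908.29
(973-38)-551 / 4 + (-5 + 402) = 1194.25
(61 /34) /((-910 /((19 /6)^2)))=-22021 /1113840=-0.02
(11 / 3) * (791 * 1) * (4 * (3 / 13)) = 34804 / 13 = 2677.23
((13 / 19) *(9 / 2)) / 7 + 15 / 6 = 391 / 133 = 2.94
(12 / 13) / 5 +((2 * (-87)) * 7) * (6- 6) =12 / 65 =0.18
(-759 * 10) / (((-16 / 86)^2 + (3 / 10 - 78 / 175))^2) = -3178715699775000 / 5169466201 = -614902.11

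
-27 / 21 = -9 / 7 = -1.29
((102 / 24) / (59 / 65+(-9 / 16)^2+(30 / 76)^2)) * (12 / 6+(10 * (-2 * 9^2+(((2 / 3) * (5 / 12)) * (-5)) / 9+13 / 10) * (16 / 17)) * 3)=-3129298407040 / 223808643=-13982.03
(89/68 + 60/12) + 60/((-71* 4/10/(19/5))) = -8301/4828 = -1.72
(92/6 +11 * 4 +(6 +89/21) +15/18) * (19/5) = 56183/210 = 267.54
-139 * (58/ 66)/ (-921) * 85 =342635/ 30393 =11.27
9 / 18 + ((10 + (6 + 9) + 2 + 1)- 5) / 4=25 / 4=6.25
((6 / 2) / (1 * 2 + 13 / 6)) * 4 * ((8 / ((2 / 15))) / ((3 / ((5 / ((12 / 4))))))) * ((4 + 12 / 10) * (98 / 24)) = 2038.40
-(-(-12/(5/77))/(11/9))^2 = -571536/25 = -22861.44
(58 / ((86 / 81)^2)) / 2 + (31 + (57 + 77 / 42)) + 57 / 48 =10361509 / 88752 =116.75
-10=-10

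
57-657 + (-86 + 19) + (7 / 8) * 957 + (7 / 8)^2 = 10953 / 64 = 171.14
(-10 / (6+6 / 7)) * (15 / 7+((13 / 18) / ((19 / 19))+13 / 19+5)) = -102335 / 8208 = -12.47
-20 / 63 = -0.32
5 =5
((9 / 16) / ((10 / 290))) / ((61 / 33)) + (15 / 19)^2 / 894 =463321257 / 52498064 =8.83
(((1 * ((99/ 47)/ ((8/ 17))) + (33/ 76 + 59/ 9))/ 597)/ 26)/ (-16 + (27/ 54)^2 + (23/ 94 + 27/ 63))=-5160449/ 105326424684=-0.00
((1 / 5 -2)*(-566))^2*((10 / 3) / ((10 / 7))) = 60547284 / 25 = 2421891.36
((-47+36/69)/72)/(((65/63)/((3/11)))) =-22449/131560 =-0.17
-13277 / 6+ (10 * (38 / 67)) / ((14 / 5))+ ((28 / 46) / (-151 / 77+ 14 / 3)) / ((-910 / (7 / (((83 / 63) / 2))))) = -482475082770613 / 218234493750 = -2210.81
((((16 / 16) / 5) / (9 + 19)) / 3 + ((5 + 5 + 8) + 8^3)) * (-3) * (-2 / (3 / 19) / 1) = 20140.09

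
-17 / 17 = -1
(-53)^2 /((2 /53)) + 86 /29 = 4317605 /58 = 74441.47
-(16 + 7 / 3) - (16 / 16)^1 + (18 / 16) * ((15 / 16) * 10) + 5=-727 / 192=-3.79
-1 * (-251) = 251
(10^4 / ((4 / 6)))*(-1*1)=-15000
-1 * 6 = -6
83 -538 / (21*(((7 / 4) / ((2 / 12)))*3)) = 108733 / 1323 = 82.19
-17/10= -1.70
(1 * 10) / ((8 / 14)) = 35 / 2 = 17.50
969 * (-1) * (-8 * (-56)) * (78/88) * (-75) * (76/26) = 927914400/11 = 84355854.55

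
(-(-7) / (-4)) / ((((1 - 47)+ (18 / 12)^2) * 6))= 1 / 150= 0.01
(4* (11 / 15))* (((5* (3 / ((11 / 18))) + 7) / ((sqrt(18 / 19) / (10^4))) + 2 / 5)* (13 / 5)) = 1144 / 375 + 3608800* sqrt(38) / 9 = 2471796.08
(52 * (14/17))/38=364/323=1.13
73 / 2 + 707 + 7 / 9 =13397 / 18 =744.28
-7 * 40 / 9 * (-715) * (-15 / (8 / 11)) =-1376375 / 3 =-458791.67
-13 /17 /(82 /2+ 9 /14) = -182 /9911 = -0.02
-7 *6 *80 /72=-140 /3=-46.67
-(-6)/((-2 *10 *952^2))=-3/9063040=-0.00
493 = 493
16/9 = 1.78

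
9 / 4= 2.25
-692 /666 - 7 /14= -1025 /666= -1.54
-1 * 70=-70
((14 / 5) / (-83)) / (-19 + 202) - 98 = -7442624 / 75945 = -98.00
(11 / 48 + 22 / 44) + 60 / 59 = 4945 / 2832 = 1.75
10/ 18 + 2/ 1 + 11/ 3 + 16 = 200/ 9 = 22.22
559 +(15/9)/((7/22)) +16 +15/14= 24415/42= 581.31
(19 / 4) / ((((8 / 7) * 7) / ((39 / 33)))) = 247 / 352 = 0.70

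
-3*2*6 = -36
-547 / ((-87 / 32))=17504 / 87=201.20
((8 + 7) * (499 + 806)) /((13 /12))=234900 /13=18069.23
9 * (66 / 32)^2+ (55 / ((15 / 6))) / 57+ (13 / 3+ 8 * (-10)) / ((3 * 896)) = 11841443 / 306432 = 38.64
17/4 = 4.25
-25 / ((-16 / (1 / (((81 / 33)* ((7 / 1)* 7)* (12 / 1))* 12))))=275 / 3048192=0.00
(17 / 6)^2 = 289 / 36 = 8.03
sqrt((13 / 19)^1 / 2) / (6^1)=sqrt(494) / 228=0.10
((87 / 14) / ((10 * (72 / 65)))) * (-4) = -377 / 168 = -2.24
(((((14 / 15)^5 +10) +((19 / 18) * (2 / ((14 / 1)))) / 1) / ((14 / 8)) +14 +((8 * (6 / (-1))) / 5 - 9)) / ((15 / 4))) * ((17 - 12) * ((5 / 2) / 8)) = 59727197 / 89302500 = 0.67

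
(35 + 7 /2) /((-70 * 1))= -11 /20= -0.55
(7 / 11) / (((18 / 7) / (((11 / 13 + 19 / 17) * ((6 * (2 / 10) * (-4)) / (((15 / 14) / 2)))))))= -2381792 / 546975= -4.35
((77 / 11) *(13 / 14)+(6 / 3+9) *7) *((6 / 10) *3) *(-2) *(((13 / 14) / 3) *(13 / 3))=-28223 / 70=-403.19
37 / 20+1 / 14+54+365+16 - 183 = 35549 / 140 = 253.92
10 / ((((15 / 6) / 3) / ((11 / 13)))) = 132 / 13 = 10.15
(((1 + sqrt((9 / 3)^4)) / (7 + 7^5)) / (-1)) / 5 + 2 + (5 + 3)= 84069 / 8407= 10.00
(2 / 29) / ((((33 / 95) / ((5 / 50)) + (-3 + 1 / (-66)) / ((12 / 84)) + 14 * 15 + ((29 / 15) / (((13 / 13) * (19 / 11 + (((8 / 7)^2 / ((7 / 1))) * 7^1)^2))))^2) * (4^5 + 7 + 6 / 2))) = 70297720593750 / 203084644940478449899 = 0.00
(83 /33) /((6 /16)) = 664 /99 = 6.71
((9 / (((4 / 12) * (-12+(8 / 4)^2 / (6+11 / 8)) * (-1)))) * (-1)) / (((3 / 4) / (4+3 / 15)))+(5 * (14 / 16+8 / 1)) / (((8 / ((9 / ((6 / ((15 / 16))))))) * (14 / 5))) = -252227097 / 24227840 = -10.41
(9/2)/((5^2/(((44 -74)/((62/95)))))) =-513/62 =-8.27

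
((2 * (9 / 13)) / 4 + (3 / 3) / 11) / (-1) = -125 / 286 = -0.44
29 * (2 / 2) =29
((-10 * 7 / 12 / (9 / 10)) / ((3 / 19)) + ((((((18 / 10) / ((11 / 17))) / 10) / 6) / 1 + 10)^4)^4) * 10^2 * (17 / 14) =68133265260039834598655424565821907298314053094238739931076625554977 / 52106993665290830574000000000000000000000000000000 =1307564694629932548.19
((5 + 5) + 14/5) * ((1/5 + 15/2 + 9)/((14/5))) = 2672/35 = 76.34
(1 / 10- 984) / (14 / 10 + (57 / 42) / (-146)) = -10055458 / 14213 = -707.48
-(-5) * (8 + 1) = 45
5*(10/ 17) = 50/ 17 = 2.94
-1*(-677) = 677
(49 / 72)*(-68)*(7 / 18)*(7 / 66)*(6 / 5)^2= -40817 / 14850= -2.75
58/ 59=0.98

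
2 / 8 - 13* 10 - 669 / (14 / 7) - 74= -538.25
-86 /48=-43 /24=-1.79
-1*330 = -330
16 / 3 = 5.33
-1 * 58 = -58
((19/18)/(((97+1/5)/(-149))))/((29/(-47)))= 665285/253692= 2.62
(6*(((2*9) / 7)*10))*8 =8640 / 7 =1234.29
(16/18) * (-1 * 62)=-496/9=-55.11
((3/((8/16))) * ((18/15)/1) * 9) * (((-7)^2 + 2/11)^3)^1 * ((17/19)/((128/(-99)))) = -1962312837453/367840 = -5334691.27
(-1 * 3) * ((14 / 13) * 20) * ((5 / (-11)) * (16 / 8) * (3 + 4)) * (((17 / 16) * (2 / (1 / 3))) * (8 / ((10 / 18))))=5397840 / 143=37747.13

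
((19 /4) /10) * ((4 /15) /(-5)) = -19 /750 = -0.03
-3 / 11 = -0.27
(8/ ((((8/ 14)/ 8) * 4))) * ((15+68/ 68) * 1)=448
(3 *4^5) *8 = 24576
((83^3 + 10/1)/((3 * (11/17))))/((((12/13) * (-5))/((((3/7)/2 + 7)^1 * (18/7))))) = -12763080837/10780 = -1183959.26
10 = 10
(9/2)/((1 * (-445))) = -9/890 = -0.01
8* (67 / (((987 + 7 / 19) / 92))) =1748 / 35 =49.94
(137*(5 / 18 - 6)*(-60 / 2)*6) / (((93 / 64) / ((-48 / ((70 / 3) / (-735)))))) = 4551644160 / 31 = 146827230.97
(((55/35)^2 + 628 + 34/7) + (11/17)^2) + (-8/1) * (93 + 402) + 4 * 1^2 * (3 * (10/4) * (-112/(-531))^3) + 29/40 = -93946155126494267/28269376024680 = -3323.25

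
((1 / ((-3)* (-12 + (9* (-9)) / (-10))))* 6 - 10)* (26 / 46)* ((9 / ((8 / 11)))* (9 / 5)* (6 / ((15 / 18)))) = -98901 / 115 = -860.01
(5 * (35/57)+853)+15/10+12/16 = 195697/228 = 858.32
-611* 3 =-1833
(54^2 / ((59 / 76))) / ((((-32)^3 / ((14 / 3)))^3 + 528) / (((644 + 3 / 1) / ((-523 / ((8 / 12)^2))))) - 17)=49181244336 / 8244414149686699225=0.00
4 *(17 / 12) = 17 / 3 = 5.67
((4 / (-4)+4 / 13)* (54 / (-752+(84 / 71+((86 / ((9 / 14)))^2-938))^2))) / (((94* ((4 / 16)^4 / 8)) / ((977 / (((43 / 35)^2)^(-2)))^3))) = -31228.39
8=8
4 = 4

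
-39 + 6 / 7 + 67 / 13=-3002 / 91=-32.99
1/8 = 0.12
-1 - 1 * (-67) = 66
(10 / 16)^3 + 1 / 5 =1137 / 2560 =0.44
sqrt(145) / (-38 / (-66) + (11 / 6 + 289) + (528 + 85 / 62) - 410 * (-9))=341 * sqrt(145) / 1538176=0.00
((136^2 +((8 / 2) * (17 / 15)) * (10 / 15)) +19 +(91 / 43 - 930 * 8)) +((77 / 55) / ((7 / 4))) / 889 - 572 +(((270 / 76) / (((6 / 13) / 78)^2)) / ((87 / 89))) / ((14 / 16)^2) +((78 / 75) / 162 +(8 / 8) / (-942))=13695356950009357573 / 93750702573150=146082.71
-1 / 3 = -0.33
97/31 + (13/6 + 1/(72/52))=1679/279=6.02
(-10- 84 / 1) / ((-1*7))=94 / 7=13.43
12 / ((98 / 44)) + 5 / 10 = 577 / 98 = 5.89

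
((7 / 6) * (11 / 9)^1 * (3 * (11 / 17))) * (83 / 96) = 70301 / 29376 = 2.39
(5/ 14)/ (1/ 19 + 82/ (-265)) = -25175/ 18102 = -1.39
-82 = -82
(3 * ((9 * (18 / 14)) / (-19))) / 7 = -243 / 931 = -0.26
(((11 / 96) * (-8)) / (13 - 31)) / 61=11 / 13176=0.00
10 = 10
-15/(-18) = 5/6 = 0.83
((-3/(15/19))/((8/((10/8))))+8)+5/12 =751/96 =7.82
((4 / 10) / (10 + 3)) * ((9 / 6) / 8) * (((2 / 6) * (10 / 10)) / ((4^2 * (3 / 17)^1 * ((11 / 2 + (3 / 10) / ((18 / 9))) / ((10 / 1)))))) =85 / 70512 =0.00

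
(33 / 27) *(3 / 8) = 11 / 24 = 0.46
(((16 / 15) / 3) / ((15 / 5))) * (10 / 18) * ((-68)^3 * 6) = -10061824 / 81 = -124220.05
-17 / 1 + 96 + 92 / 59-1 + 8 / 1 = 5166 / 59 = 87.56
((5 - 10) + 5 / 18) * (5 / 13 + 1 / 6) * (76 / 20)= -13889 / 1404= -9.89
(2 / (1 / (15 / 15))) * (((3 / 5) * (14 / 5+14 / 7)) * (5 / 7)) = 144 / 35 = 4.11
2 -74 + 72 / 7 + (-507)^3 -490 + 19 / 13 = -11859519786 / 91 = -130324393.25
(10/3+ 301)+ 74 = 1135/3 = 378.33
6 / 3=2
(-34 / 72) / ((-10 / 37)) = 629 / 360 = 1.75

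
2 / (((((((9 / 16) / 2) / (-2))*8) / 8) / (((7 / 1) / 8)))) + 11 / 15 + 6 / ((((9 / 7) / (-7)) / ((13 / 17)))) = -36.69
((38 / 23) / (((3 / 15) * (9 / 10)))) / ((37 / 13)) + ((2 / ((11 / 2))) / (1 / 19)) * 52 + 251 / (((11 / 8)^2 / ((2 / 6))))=376952140 / 926739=406.75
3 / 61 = 0.05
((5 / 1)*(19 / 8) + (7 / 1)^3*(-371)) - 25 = -1018129 / 8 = -127266.12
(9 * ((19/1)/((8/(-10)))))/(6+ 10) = -855/64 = -13.36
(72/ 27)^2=64/ 9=7.11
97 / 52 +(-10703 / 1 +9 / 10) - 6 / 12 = -2782191 / 260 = -10700.73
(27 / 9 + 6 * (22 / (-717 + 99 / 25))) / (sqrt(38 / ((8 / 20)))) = 8363 * sqrt(95) / 282245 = 0.29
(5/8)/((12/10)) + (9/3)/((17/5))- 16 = -11911/816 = -14.60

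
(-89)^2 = 7921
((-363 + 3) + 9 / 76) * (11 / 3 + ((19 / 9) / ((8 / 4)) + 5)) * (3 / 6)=-531825 / 304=-1749.42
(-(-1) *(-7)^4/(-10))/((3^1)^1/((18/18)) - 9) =2401/60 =40.02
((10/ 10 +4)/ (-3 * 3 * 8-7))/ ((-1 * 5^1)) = 1/ 79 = 0.01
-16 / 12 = -4 / 3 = -1.33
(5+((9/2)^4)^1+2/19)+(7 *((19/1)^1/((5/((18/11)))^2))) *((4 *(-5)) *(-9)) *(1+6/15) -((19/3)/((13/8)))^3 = 215241244499509/54549752400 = 3945.78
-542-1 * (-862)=320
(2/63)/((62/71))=0.04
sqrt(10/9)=sqrt(10)/3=1.05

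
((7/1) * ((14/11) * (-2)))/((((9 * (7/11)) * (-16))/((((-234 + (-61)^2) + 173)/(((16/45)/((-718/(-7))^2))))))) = 589630575/28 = 21058234.82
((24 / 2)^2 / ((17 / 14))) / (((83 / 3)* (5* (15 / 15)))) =6048 / 7055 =0.86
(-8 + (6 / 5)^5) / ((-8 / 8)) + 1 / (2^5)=554293 / 100000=5.54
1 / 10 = 0.10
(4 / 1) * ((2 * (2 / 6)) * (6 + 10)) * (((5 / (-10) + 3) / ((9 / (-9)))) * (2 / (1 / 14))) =-8960 / 3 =-2986.67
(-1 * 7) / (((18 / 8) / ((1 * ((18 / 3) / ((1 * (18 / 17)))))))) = -476 / 27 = -17.63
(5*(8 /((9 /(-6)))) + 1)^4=35153041 /81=433988.16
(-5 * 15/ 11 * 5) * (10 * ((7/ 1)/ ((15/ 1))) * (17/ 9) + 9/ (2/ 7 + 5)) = -1313375/ 3663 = -358.55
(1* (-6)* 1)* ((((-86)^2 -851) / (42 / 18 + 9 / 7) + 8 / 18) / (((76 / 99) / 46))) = -939117531 / 1444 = -650358.40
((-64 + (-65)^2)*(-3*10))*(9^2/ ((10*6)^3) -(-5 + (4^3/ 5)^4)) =13401022401747/ 4000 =3350255600.44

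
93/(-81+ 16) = -93/65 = -1.43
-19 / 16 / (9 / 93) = -589 / 48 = -12.27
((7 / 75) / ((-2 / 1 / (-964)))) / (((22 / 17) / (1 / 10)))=28679 / 8250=3.48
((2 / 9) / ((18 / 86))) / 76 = 43 / 3078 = 0.01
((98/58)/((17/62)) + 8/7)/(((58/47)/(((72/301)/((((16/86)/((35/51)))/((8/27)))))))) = 1.55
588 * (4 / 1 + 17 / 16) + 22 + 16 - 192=11291 / 4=2822.75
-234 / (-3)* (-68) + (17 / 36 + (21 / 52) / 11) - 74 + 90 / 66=-6919076 / 1287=-5376.13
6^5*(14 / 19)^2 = 1524096 / 361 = 4221.87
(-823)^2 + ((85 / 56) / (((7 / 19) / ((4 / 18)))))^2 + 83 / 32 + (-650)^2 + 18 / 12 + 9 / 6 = 6844707028517 / 6223392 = 1099835.43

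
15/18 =5/6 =0.83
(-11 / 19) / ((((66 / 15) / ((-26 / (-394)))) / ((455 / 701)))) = -29575 / 5247686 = -0.01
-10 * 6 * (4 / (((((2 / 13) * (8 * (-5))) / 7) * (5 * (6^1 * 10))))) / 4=91 / 400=0.23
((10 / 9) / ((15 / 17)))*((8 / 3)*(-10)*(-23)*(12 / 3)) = 250240 / 81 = 3089.38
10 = 10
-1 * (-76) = 76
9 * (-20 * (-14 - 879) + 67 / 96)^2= 2939945749129 / 1024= 2871040770.63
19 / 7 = 2.71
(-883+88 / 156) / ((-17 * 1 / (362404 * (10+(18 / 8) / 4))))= 40534434395 / 204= 198698207.82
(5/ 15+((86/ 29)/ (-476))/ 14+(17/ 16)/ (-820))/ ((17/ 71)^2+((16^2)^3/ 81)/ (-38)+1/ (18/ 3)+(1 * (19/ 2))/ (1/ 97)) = -815336672213529/ 11136044780505774080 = -0.00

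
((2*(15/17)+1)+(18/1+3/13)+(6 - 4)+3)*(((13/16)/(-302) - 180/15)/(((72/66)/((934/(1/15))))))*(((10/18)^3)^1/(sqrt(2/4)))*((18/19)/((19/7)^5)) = -5993135418033465625*sqrt(2)/1356452433951264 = -6248.34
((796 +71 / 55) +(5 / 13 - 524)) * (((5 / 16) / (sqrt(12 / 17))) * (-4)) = -32613 * sqrt(51) / 572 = -407.17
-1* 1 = -1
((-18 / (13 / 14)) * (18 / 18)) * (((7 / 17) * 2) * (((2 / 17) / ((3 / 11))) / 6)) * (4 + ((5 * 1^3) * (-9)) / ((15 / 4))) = 34496 / 3757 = 9.18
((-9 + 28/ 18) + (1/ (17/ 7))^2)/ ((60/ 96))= -151376/ 13005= -11.64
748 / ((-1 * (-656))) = 187 / 164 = 1.14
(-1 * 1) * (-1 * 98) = 98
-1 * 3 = -3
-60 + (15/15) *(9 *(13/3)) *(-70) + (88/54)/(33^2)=-7457666/2673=-2790.00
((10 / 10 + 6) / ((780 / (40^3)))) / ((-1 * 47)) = -22400 / 1833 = -12.22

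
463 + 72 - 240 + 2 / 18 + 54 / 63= 18646 / 63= 295.97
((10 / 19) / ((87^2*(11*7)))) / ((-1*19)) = -10 / 210395493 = -0.00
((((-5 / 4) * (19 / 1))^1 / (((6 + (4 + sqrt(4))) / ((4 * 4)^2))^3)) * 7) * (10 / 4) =-4035318.52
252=252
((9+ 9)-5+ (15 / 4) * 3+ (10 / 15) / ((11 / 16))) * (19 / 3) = 63251 / 396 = 159.72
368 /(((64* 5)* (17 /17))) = 23 /20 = 1.15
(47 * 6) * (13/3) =1222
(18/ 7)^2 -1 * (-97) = 5077/ 49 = 103.61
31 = 31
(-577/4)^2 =332929/16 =20808.06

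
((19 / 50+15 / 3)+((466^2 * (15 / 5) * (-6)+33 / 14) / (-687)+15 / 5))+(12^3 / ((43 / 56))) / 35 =9929827473 / 1723225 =5762.35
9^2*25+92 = 2117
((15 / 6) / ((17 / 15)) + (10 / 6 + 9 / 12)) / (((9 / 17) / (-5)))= -4715 / 108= -43.66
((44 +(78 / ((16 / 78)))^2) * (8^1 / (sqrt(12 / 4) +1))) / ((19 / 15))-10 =-34712935 / 76 +34712175 * sqrt(3) / 76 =334346.26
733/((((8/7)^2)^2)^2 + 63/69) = 97188780059/506936789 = 191.72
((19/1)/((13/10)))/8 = 95/52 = 1.83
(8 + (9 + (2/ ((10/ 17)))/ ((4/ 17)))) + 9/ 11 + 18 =11059/ 220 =50.27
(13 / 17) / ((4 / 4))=13 / 17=0.76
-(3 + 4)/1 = -7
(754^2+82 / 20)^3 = 183754283306722175601 / 1000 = 183754283306722175.60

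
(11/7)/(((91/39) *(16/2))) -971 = -970.92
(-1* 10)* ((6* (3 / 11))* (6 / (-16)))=135 / 22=6.14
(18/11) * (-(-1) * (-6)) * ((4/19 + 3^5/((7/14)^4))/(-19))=2009.22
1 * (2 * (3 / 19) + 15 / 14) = 369 / 266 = 1.39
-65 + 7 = -58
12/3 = 4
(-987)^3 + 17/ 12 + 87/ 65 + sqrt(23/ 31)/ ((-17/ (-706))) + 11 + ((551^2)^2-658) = 706 * sqrt(713)/ 527 + 71145408167929/ 780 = 91212061789.53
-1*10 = -10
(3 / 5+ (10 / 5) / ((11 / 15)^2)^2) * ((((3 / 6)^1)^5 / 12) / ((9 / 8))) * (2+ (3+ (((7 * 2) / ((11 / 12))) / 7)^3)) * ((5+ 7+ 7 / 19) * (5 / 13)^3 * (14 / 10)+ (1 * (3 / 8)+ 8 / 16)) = 59821087486951 / 120140747675520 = 0.50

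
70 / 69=1.01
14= 14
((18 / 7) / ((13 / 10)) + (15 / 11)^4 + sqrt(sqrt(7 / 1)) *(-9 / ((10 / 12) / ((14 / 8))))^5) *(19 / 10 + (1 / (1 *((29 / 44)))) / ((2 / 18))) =-61017970.45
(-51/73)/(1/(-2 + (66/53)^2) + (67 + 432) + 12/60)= -321810/228921211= -0.00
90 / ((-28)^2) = 45 / 392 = 0.11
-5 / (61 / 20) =-100 / 61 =-1.64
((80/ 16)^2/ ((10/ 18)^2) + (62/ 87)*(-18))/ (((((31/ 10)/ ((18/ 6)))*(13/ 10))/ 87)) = 1779300/ 403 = 4415.14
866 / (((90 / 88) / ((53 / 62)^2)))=26758534 / 43245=618.77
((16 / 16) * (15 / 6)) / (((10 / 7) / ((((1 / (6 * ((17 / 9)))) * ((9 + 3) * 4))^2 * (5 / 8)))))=19.62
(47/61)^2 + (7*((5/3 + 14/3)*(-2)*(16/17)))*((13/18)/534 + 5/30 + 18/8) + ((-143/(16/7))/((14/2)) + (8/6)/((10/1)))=-7661006306203/36481577040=-210.00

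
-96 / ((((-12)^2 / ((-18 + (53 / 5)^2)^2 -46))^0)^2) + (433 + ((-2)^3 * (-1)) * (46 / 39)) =13511 / 39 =346.44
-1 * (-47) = 47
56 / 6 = 9.33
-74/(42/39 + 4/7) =-44.89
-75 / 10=-15 / 2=-7.50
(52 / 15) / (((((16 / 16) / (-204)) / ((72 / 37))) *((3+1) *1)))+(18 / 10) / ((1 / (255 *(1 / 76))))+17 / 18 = -42651487 / 126540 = -337.06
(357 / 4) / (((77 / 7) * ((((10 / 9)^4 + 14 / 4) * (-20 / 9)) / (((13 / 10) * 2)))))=-274046409 / 145039400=-1.89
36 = 36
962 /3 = 320.67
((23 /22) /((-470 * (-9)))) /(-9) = -0.00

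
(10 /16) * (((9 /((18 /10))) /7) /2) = 25 /112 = 0.22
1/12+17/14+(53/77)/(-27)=10579/8316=1.27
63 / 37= 1.70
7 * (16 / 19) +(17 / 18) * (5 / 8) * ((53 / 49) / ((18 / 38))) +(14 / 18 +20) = 33808721 / 1206576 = 28.02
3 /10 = 0.30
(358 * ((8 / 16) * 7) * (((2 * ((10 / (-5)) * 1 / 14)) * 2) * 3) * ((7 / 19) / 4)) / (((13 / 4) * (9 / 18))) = -30072 / 247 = -121.75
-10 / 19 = -0.53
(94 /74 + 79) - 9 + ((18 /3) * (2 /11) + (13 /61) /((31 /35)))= 55877026 /769637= 72.60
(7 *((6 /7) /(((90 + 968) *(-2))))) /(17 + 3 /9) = -9 /55016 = -0.00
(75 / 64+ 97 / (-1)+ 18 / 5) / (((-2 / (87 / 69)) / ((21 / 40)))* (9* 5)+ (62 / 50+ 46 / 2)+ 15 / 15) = 29955695 / 35962048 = 0.83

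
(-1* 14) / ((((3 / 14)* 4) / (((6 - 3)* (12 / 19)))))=-588 / 19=-30.95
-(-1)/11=1/11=0.09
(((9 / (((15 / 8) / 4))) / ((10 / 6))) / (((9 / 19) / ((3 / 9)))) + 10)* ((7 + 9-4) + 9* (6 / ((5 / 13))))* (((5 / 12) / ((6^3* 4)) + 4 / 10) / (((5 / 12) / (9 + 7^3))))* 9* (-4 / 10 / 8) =-19693116443 / 46875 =-420119.82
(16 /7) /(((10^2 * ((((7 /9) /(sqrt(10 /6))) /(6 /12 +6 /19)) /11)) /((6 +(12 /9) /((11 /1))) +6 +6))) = 37076 * sqrt(15) /23275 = 6.17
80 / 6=40 / 3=13.33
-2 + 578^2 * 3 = 1002250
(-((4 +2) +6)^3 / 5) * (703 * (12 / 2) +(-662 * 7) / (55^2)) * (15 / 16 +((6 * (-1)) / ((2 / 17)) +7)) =949111368192 / 15125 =62751164.84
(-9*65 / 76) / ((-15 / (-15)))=-585 / 76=-7.70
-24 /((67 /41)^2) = -40344 /4489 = -8.99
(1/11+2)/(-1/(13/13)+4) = 23/33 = 0.70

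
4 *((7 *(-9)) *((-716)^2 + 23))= -129195108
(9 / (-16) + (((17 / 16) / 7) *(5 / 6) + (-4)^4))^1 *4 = 171739 / 168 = 1022.26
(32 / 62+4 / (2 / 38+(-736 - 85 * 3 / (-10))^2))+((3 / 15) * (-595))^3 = -2004214718104855 / 1189333073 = -1685158.48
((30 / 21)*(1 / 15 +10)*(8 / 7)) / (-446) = -1208 / 32781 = -0.04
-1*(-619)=619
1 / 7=0.14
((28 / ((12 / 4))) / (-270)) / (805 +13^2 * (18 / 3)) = -14 / 736695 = -0.00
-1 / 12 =-0.08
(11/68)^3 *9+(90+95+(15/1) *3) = 72331339/314432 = 230.04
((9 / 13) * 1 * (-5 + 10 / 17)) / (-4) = 675 / 884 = 0.76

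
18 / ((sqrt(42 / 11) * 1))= 3 * sqrt(462) / 7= 9.21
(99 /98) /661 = 99 /64778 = 0.00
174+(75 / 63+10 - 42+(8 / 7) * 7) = 3175 / 21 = 151.19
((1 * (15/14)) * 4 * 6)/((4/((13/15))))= 39/7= 5.57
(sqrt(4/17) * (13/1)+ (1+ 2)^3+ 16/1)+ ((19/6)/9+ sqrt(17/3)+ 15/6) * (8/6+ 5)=26 * sqrt(17)/17+ 19 * sqrt(51)/9+ 4946/81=82.44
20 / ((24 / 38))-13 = 56 / 3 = 18.67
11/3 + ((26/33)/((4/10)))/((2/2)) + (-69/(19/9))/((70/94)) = -279827/7315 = -38.25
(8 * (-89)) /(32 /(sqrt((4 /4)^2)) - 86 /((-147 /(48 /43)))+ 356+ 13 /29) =-1011752 /552913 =-1.83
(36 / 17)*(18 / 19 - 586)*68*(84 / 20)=-33614784 / 95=-353839.83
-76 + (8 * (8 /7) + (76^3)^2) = 1348899499564 /7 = 192699928509.14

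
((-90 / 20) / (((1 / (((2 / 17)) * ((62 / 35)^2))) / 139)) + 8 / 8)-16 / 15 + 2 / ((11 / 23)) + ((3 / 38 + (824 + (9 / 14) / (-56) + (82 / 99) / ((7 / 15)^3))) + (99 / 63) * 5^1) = 896859360499 / 1462414800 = 613.27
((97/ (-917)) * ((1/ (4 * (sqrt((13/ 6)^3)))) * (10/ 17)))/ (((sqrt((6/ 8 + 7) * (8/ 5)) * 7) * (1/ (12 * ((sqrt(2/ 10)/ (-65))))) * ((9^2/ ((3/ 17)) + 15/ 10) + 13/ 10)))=17460 * sqrt(1209)/ 17160580731749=0.00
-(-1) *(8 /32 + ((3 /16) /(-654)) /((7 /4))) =0.25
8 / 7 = 1.14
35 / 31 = 1.13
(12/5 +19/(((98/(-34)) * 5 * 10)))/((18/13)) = 72241/44100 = 1.64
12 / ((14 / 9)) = 54 / 7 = 7.71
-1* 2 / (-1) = 2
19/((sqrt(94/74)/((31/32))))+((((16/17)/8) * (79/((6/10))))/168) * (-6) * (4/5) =-158/357+589 * sqrt(1739)/1504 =15.89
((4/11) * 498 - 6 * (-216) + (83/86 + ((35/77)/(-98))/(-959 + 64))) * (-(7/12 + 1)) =-38835910871/16594732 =-2340.26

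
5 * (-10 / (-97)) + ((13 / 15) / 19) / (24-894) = 12396239 / 24051150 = 0.52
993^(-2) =1 / 986049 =0.00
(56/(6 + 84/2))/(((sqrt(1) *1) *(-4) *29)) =-7/696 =-0.01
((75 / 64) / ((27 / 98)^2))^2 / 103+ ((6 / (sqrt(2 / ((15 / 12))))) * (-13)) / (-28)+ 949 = 39 * sqrt(10) / 56+ 1481199826993 / 1557004032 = 953.52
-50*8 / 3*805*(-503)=161966000 / 3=53988666.67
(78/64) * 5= 195/32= 6.09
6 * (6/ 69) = 12/ 23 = 0.52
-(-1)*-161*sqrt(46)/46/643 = -7*sqrt(46)/1286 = -0.04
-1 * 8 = -8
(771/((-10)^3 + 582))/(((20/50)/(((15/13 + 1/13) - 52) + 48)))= 34695/2717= 12.77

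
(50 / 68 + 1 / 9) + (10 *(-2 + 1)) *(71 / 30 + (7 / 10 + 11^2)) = -379385 / 306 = -1239.82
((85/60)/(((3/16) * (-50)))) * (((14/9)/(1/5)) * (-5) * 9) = 476/9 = 52.89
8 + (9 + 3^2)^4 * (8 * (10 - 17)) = -5878648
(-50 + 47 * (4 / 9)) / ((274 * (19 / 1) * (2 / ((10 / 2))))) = -655 / 46854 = -0.01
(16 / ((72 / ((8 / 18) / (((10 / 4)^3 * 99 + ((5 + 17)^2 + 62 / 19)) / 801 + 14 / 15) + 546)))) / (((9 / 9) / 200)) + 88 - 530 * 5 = 413084848382 / 19027089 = 21710.35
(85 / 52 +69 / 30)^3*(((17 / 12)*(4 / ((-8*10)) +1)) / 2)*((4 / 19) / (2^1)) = 6066728613 / 1406080000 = 4.31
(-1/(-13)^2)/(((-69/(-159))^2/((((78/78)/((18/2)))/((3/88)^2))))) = -21752896/7241481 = -3.00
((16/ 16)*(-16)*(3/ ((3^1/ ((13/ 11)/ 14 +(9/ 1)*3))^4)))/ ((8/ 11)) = -438466.88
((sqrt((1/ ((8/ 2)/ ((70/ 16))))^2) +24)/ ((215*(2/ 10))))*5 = 4015/ 1376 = 2.92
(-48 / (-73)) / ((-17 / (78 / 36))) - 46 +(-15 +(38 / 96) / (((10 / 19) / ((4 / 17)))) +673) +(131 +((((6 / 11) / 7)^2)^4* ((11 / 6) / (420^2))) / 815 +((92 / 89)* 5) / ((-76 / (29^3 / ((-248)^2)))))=32269654827154982691669136864011743 / 43427699008570256094967912968000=743.07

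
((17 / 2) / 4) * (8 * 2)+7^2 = 83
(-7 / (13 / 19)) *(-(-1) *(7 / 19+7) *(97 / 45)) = -162.50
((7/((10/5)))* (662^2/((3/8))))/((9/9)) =12270832/3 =4090277.33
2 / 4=1 / 2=0.50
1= 1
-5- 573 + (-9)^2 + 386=-111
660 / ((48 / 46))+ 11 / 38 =12023 / 19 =632.79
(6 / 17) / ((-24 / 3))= -0.04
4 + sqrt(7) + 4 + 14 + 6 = sqrt(7) + 28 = 30.65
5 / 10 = 1 / 2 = 0.50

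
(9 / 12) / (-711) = -0.00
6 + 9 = 15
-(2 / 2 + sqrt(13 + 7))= -2 * sqrt(5)-1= -5.47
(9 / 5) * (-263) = -2367 / 5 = -473.40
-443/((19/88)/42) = -1637328/19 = -86175.16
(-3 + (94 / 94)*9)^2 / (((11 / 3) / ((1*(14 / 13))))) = 1512 / 143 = 10.57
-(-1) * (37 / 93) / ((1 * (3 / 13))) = 481 / 279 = 1.72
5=5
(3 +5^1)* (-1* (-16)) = 128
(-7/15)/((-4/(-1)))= -7/60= -0.12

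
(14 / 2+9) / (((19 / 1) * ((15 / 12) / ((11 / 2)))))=352 / 95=3.71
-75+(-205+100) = -180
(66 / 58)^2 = 1089 / 841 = 1.29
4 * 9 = 36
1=1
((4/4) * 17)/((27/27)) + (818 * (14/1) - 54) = 11415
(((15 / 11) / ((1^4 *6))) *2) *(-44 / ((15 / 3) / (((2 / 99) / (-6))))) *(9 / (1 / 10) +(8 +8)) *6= 848 / 99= 8.57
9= 9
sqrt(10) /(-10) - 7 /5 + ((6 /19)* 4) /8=-118 /95 - sqrt(10) /10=-1.56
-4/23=-0.17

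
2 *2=4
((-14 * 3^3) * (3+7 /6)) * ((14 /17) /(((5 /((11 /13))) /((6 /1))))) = -291060 /221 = -1317.01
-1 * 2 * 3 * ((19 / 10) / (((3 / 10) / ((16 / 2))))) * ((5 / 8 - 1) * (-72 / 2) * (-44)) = 180576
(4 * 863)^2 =11916304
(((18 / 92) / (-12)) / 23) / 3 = -0.00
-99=-99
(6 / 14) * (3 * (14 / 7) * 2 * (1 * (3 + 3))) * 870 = 187920 / 7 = 26845.71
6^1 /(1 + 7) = 3 /4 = 0.75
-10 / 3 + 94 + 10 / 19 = 5198 / 57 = 91.19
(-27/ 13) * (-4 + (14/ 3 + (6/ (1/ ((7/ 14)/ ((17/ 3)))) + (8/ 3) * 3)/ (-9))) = 129/ 221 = 0.58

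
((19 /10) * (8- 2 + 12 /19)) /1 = 63 /5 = 12.60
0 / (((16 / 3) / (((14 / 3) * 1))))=0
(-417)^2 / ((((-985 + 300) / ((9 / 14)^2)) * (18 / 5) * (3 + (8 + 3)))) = -1565001 / 751856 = -2.08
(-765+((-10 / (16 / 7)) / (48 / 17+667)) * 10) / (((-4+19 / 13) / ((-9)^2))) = 12231365445 / 501028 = 24412.54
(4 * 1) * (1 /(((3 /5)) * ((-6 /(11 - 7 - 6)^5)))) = 35.56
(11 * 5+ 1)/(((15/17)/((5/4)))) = 238/3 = 79.33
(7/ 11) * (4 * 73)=2044/ 11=185.82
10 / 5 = 2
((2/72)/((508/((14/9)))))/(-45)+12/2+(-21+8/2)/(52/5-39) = 6.59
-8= -8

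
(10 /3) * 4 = 40 /3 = 13.33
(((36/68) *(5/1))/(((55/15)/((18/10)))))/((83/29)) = 7047/15521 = 0.45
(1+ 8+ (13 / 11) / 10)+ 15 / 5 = 1333 / 110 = 12.12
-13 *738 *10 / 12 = -7995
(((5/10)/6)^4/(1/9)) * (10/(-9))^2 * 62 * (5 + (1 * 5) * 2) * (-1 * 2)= -1.00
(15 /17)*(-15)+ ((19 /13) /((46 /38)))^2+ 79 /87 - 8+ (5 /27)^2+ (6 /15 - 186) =-32842982763766 /160652255985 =-204.44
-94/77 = -1.22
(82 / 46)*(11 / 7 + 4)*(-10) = -15990 / 161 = -99.32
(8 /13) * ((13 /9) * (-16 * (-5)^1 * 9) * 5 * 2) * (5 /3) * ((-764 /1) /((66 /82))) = -1002368000 /99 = -10124929.29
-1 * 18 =-18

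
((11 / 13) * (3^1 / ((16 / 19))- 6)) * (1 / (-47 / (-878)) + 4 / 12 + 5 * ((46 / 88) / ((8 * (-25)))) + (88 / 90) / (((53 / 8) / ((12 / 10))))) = -1261205981 / 31884800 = -39.56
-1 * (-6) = 6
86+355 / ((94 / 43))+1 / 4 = 46745 / 188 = 248.64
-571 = -571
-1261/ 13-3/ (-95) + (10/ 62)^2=-8850357/ 91295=-96.94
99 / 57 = 33 / 19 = 1.74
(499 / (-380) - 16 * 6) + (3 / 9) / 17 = -1885549 / 19380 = -97.29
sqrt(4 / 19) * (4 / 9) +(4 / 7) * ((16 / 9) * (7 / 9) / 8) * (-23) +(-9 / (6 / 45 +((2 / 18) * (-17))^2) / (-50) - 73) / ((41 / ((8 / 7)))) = -750103244 / 174236265 +8 * sqrt(19) / 171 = -4.10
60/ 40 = 3/ 2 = 1.50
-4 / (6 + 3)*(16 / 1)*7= -448 / 9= -49.78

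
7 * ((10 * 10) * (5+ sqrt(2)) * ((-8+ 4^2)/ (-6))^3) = -224000/ 27-44800 * sqrt(2)/ 27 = -10642.84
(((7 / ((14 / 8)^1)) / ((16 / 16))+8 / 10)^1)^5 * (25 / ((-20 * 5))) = -1990656 / 3125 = -637.01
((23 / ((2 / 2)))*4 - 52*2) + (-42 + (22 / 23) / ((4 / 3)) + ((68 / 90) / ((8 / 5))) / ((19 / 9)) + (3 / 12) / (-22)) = -2040871 / 38456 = -53.07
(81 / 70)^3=531441 / 343000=1.55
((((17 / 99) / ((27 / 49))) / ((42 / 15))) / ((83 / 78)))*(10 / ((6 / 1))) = 38675 / 221859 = 0.17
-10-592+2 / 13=-7824 / 13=-601.85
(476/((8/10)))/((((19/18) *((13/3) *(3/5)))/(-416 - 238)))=-35021700/247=-141788.26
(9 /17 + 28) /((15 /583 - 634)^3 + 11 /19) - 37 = -120685419847931233869 /3261768094127865944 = -37.00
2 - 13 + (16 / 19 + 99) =1688 / 19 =88.84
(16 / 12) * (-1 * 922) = -3688 / 3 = -1229.33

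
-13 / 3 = -4.33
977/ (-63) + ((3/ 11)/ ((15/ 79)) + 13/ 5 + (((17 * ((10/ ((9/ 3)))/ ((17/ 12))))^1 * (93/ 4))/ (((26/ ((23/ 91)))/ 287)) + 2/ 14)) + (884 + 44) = 2056174129/ 585585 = 3511.32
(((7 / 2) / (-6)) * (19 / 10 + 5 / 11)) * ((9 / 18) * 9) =-5439 / 880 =-6.18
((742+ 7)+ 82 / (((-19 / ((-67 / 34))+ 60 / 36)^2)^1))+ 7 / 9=750.42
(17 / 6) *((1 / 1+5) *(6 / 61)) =102 / 61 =1.67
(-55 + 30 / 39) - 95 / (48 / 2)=-18155 / 312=-58.19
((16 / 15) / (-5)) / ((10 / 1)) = -8 / 375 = -0.02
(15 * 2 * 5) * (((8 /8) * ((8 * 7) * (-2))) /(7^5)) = -2400 /2401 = -1.00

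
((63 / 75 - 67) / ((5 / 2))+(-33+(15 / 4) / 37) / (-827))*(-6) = 158.55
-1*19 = -19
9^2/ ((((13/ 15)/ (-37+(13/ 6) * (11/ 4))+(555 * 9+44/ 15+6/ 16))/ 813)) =5887258200/ 446846269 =13.18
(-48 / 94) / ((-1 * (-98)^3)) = -3 / 5529503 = -0.00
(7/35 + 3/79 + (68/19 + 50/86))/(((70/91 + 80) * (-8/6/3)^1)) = -55356717/451801000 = -0.12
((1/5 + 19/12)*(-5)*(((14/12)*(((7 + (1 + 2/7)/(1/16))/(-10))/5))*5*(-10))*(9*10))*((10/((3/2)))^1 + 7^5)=-5208285455/12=-434023787.92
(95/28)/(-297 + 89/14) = -0.01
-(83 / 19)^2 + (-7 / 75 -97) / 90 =-24564776 / 1218375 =-20.16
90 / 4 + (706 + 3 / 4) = 2917 / 4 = 729.25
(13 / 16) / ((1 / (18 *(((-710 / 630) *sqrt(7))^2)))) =65533 / 504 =130.03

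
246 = 246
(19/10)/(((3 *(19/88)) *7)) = 44/105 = 0.42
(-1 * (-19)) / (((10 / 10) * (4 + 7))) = 19 / 11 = 1.73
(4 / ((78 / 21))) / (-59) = -14 / 767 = -0.02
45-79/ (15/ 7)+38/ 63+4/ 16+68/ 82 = 507083/ 51660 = 9.82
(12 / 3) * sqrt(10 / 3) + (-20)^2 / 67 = 400 / 67 + 4 * sqrt(30) / 3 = 13.27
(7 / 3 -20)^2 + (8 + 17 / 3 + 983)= 11779 / 9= 1308.78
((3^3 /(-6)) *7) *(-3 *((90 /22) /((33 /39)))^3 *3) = 113514321375 /3543122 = 32037.94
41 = 41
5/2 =2.50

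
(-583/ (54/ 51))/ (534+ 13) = -9911/ 9846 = -1.01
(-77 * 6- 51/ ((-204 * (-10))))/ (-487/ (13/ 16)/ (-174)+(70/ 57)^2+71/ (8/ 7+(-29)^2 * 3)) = -399970995844797/ 4312028750920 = -92.76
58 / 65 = 0.89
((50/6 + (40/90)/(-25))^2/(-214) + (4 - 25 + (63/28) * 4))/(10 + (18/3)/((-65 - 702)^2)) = -78539900038249/63733824540000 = -1.23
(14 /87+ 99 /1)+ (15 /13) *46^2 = 2540.70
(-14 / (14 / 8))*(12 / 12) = -8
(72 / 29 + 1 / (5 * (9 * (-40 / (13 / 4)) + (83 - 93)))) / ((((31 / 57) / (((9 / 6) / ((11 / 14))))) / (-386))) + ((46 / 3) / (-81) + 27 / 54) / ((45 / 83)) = -570648359526797 / 169773857550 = -3361.23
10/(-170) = -1/17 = -0.06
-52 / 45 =-1.16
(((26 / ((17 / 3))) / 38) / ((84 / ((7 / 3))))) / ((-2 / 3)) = -13 / 2584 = -0.01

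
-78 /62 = -39 /31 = -1.26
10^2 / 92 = 25 / 23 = 1.09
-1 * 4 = -4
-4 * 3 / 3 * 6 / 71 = -24 / 71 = -0.34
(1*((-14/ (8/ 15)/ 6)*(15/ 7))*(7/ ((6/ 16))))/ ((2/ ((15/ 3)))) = -875/ 2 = -437.50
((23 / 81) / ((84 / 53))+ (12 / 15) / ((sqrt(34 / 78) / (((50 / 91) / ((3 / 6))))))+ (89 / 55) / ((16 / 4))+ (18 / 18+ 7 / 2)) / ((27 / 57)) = 1520 *sqrt(663) / 13923+ 9036514 / 841995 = 13.54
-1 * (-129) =129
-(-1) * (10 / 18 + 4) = 41 / 9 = 4.56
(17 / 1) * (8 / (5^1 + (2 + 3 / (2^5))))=4352 / 227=19.17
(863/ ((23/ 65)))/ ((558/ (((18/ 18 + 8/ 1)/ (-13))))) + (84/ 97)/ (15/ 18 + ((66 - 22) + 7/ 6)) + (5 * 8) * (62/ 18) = 167775721/ 1244898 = 134.77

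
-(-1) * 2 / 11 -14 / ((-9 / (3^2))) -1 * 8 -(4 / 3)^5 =5260 / 2673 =1.97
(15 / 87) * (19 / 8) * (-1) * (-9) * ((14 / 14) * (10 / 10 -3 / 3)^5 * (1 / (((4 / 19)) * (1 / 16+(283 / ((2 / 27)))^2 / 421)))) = 0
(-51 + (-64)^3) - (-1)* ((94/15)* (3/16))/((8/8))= -10487753/40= -262193.82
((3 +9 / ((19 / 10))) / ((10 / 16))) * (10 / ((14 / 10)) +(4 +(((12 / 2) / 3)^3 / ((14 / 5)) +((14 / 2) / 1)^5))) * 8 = 158251968 / 95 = 1665810.19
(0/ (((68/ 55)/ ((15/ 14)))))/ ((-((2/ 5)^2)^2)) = 0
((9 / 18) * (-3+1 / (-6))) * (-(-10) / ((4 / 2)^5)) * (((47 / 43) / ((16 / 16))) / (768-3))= -893 / 1263168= -0.00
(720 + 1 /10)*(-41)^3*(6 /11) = -1488900363 /55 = -27070915.69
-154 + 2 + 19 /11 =-1653 /11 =-150.27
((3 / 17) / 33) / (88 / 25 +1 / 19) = 475 / 317339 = 0.00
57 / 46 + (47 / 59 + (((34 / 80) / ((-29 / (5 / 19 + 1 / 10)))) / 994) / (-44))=26628883871761 / 13080685340800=2.04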